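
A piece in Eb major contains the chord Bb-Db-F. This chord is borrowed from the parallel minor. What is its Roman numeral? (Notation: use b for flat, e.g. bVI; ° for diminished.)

v

The root Bb is the diatonic 5th degree of Eb major; the borrowing shows in the chord quality. Diatonically Eb major has Bb (V) on that degree; Bb–Db–F is instead the minor chord native to Eb minor, so it takes the label v.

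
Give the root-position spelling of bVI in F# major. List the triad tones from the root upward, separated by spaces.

bVI is built on the lowered scale degree 6. In F# major degree 6 is D#; lowered it becomes D. In F# minor the chord on D is D–F#–A.

D F# A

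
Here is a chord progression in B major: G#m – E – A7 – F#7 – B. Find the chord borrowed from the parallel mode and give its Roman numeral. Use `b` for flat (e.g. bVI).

The diatonic triads in B major are B, C#m, D#m, E, F#, G#m, A#dim. G#m, E, F#7 and B are all diatonic. A7 (A–C#–E–G) is not: scale degree 7 in B major carries A#dim (vii°). In B minor the chord on that degree is A7, so here it functions as bVII7, borrowed from the parallel minor.

bVII7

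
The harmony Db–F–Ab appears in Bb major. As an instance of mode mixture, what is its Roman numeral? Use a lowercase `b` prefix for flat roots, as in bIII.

bIII

In Bb major scale degree 3 is D; Db is its lowered form, from Bb minor. Db–F–Ab is a major chord — the form found in Bb minor, not the diatonic iii (Dm). Borrowed into Bb major it is written bIII.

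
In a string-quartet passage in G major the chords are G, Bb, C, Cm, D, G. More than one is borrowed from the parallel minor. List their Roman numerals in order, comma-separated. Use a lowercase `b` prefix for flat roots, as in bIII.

The diatonic triads in G major are G, Am, Bm, C, D, Em, F#dim. Of the given chords, G, C and D are diatonic. Bb (Bb–D–F) is not: scale degree 3 in G major carries Bm (iii). In G minor the chord on that degree is Bb, so here it functions as bIII, borrowed from the parallel minor. But Cm (C–Eb–G) is foreign: the diatonic IV on degree 4 is C, whereas Cm comes from G minor. It is labeled iv.

bIII, iv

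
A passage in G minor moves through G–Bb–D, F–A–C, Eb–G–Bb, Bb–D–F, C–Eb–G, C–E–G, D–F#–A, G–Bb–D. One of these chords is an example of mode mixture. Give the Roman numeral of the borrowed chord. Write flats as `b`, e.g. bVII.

IV

G minor has the diatonic set Gm, Adim, Bb, Cm, D, Eb, F (with V from harmonic minor). Of the given chords, G–Bb–D = Gm, F–A–C = F, Eb–G–Bb = Eb, Bb–D–F = Bb, C–Eb–G = Cm and D–F#–A = D are diatonic. C–E–G doesn't fit — on degree 4 G minor would have Cm (iv). C is the degree-4 chord of G major, so it is the borrowed IV.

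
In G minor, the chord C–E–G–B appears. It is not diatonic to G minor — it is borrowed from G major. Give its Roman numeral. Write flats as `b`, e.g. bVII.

IVmaj7

C is scale degree 4 in G minor. C–E–G–B is a major-seventh chord — the form found in G major, not the diatonic iv (Cm). Borrowed into G minor it is written IVmaj7.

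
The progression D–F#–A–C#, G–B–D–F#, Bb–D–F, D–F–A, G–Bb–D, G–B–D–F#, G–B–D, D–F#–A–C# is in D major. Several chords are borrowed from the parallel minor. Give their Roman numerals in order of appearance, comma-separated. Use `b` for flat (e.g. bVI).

In D major the diatonic chords are D, Em, F#m, G, A, Bm, C#dim. D–F#–A–C# = Dmaj7, G–B–D–F# = Gmaj7 and G–B–D = G are all diatonic. Bb–D–F doesn't fit — on degree 6 D major would have Bm (vi). Bb is the degree-6 chord of D minor, so it is the borrowed bVI. D–F–A is not: scale degree 1 in D major carries D (I). In D minor the chord on that degree is Dm, so here it functions as i, borrowed from the parallel minor. G–Bb–D doesn't fit — on degree 4 D major would have G (IV). Gm is the degree-4 chord of D minor, so it is the borrowed iv.

bVI, i, iv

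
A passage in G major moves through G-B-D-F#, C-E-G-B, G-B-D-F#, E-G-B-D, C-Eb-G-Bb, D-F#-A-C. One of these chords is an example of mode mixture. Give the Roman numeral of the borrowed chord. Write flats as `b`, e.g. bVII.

iv7

The diatonic triads in G major are G, Am, Bm, C, D, Em, F#dim. G–B–D–F# = Gmaj7, C–E–G–B = Cmaj7, E–G–B–D = Em7 and D–F#–A–C = D7 all belong to that set. C–Eb–G–Bb is not: scale degree 4 in G major carries C (IV). In G minor the chord on that degree is Cm7, so here it functions as iv7, borrowed from the parallel minor.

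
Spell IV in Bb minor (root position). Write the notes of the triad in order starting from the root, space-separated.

Eb G Bb

IV is built on scale degree 4, which is Eb in both Bb minor and its parallel. Building the major chord from the parallel major on Eb: Eb–G–Bb.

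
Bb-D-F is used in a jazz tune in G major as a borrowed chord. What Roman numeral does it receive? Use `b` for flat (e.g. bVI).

Bb is the lowered form of scale degree 3 in G major (the diatonic degree 3 is B). Diatonically G major has Bm (iii) on that degree; Bb–D–F is instead the major chord native to G minor, so it takes the label bIII.

bIII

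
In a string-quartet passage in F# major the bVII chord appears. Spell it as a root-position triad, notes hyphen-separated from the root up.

E-G#-B

The root of bVII is the lowered 7th degree: E# becomes E. Stacking thirds in F# minor on E gives E–G#–B.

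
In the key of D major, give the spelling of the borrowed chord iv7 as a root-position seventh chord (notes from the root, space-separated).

The root, G, is scale degree 4 — the same note in D major and D minor; only the chord quality changes. Building the minor-seventh chord from the parallel minor on G: G–Bb–D–F.

G Bb D F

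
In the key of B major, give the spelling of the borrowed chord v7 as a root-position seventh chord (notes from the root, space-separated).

F# A C# E

The root, F#, is scale degree 5 — the same note in B major and B minor; only the chord quality changes. Stacking thirds in B minor on F# gives F#–A–C#–E.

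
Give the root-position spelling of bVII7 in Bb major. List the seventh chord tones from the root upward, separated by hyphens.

Ab-C-Eb-Gb

bVII7 is built on the lowered scale degree 7. In Bb major degree 7 is A; lowered it becomes Ab. In Bb minor the chord on Ab is Ab–C–Eb–Gb.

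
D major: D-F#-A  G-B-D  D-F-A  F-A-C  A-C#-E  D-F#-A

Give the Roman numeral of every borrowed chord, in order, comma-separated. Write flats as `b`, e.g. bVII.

i, bIII

D major has the diatonic set D, Em, F#m, G, A, Bm, C#dim. Of the given chords, D–F#–A = D, G–B–D = G and A–C#–E = A are diatonic. D–F–A is not: scale degree 1 in D major carries D (I). In D minor the chord on that degree is Dm, so here it functions as i, borrowed from the parallel minor. F–A–C is not: scale degree 3 in D major carries F#m (iii). In D minor the chord on that degree is F, so here it functions as bIII, borrowed from the parallel minor.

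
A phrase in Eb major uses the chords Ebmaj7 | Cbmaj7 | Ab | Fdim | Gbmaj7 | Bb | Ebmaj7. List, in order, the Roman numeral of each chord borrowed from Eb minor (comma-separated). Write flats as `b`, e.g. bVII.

The diatonic triads in Eb major are Eb, Fm, Gm, Ab, Bb, Cm, Ddim. Ebmaj7, Ab and Bb all belong to that set. Cbmaj7 (Cb–Eb–Gb–Bb) doesn't fit — on degree 6 Eb major would have Cm (vi). Cbmaj7 is the degree-6 chord of Eb minor, so it is the borrowed bVImaj7. Fdim (F–Ab–Cb) is not: scale degree 2 in Eb major carries Fm (ii). In Eb minor the chord on that degree is Fdim, so here it functions as ii°, borrowed from the parallel minor. But Gbmaj7 (Gb–Bb–Db–F) is foreign: the diatonic iii on degree 3 is Gm, whereas Gbmaj7 comes from Eb minor. It is labeled bIIImaj7.

bVImaj7, ii°, bIIImaj7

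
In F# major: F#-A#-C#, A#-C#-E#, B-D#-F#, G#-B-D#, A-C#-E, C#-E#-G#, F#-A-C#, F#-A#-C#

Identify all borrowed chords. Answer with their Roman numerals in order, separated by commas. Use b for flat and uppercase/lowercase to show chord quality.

bIII, i

In F# major the diatonic chords are F#, G#m, A#m, B, C#, D#m, E#dim. F#–A#–C# = F#, A#–C#–E# = A#m, B–D#–F# = B, G#–B–D# = G#m and C#–E#–G# = C# all belong to that set. A–C#–E is not: scale degree 3 in F# major carries A#m (iii). In F# minor the chord on that degree is A, so here it functions as bIII, borrowed from the parallel minor. F#–A–C# doesn't fit — on degree 1 F# major would have F# (I). F#m is the degree-1 chord of F# minor, so it is the borrowed i.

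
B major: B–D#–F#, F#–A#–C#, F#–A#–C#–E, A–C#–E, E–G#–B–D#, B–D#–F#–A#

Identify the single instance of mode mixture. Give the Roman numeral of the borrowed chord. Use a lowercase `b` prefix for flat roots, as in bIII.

bVII

The diatonic triads in B major are B, C#m, D#m, E, F#, G#m, A#dim. Of the given chords, B–D#–F# = B, F#–A#–C# = F#, F#–A#–C#–E = F#7, E–G#–B–D# = Emaj7 and B–D#–F#–A# = Bmaj7 are diatonic. A–C#–E doesn't fit — on degree 7 B major would have A#dim (vii°). A is the degree-7 chord of B minor, so it is the borrowed bVII.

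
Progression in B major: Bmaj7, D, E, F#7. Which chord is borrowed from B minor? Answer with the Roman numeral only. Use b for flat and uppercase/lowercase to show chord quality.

bIII

In B major the diatonic chords are B, C#m, D#m, E, F#, G#m, A#dim. Of the given chords, Bmaj7, E and F#7 are diatonic. But D (D–F#–A) is foreign: the diatonic iii on degree 3 is D#m, whereas D comes from B minor. It is labeled bIII.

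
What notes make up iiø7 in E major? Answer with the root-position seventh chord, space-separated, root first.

F# A C E

iiø7 is built on scale degree 2, which is F# in both E major and its parallel. Stacking thirds in E minor on F# gives F#–A–C–E.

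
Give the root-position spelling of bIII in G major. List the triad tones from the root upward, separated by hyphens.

Bb-D-F

Scale degree 3 in G major is B. bIII uses the lowered form, Bb, taken from G minor. Stacking thirds in G minor on Bb gives Bb–D–F.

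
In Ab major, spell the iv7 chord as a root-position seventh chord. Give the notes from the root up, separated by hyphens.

Db-Fb-Ab-Cb

iv7 is built on scale degree 4, which is Db in both Ab major and its parallel. In Ab minor the chord on Db is Db–Fb–Ab–Cb.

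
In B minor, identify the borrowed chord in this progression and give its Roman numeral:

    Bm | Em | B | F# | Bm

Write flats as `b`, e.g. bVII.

I

B minor has the diatonic set Bm, C#dim, D, Em, F#, G, A (with V from harmonic minor). Bm, Em and F# are all diatonic. B (B–D#–F#) doesn't fit — on degree 1 B minor would have Bm (i). B is the degree-1 chord of B major, so it is the borrowed I.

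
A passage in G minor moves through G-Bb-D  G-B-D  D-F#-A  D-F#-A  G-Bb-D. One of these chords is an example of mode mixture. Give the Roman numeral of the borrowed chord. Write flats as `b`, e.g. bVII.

I

The diatonic triads in G minor (with V from harmonic minor) are Gm, Adim, Bb, Cm, D, Eb, F. G–Bb–D = Gm and D–F#–A = D both belong to that set. G–B–D doesn't fit — on degree 1 G minor would have Gm (i). G is the degree-1 chord of G major, so it is the borrowed I.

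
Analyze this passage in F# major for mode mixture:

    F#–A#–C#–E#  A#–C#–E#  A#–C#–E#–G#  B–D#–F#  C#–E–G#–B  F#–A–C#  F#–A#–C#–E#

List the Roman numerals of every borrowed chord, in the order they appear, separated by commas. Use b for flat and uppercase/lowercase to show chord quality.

F# major has the diatonic set F#, G#m, A#m, B, C#, D#m, E#dim. F#–A#–C#–E# = F#maj7, A#–C#–E# = A#m, A#–C#–E#–G# = A#m7 and B–D#–F# = B all belong to that set. C#–E–G#–B doesn't fit — on degree 5 F# major would have C# (V). C#m7 is the degree-5 chord of F# minor, so it is the borrowed v7. F#–A–C# doesn't fit — on degree 1 F# major would have F# (I). F#m is the degree-1 chord of F# minor, so it is the borrowed i.

v7, i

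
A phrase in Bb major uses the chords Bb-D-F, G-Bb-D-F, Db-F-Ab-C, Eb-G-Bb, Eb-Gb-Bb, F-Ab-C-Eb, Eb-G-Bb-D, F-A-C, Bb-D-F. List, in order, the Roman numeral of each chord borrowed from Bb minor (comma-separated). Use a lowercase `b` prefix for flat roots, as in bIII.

The diatonic triads in Bb major are Bb, Cm, Dm, Eb, F, Gm, Adim. Bb–D–F = Bb, G–Bb–D–F = Gm7, Eb–G–Bb = Eb, Eb–G–Bb–D = Ebmaj7 and F–A–C = F are all diatonic. Db–F–Ab–C doesn't fit — on degree 3 Bb major would have Dm (iii). Dbmaj7 is the degree-3 chord of Bb minor, so it is the borrowed bIIImaj7. Eb–Gb–Bb doesn't fit — on degree 4 Bb major would have Eb (IV). Ebm is the degree-4 chord of Bb minor, so it is the borrowed iv. F–Ab–C–Eb is not: scale degree 5 in Bb major carries F (V). In Bb minor the chord on that degree is Fm7, so here it functions as v7, borrowed from the parallel minor.

bIIImaj7, iv, v7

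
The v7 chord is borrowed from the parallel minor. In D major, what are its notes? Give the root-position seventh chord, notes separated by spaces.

v7 is built on scale degree 5, which is A in both D major and its parallel. In D minor the chord on A is A–C–E–G.

A C E G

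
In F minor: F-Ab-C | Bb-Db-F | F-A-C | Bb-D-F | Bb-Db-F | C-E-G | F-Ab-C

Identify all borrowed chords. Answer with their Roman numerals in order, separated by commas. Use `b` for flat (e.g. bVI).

I, IV

F minor has the diatonic set Fm, Gdim, Ab, Bbm, C, Db, Eb (with V from harmonic minor). Of the given chords, F–Ab–C = Fm, Bb–Db–F = Bbm and C–E–G = C are diatonic. F–A–C doesn't fit — on degree 1 F minor would have Fm (i). F is the degree-1 chord of F major, so it is the borrowed I. Bb–D–F is not: scale degree 4 in F minor carries Bbm (iv). In F major the chord on that degree is Bb, so here it functions as IV, borrowed from the parallel major.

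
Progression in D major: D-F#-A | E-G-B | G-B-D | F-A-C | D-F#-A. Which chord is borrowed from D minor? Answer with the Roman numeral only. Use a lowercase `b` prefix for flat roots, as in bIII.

In D major the diatonic chords are D, Em, F#m, G, A, Bm, C#dim. D–F#–A = D, E–G–B = Em and G–B–D = G are all diatonic. But F–A–C is foreign: the diatonic iii on degree 3 is F#m, whereas F comes from D minor. It is labeled bIII.

bIII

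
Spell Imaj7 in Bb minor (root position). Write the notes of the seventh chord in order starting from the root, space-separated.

Imaj7 is built on scale degree 1, which is Bb in both Bb minor and its parallel. In Bb major the chord on Bb is Bb–D–F–A.

Bb D F A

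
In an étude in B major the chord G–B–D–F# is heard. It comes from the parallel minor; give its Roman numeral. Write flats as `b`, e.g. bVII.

bVImaj7

G is the lowered form of scale degree 6 in B major (the diatonic degree 6 is G#). G–B–D–F# is a major-seventh chord — the form found in B minor, not the diatonic vi (G#m). Borrowed into B major it is written bVImaj7.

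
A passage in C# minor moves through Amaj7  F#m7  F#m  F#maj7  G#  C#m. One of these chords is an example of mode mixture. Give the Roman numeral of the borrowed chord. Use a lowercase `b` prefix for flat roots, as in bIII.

IVmaj7

The diatonic triads in C# minor (with V from harmonic minor) are C#m, D#dim, E, F#m, G#, A, B. Amaj7, F#m7, F#m, G# and C#m all belong to that set. F#maj7 (F#–A#–C#–E#) doesn't fit — on degree 4 C# minor would have F#m (iv). F#maj7 is the degree-4 chord of C# major, so it is the borrowed IVmaj7.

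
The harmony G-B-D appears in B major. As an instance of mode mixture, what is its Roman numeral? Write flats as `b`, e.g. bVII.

The root G is the lowered 6th scale degree — diatonically B major has G# there. G–B–D is a major chord — the form found in B minor, not the diatonic vi (G#m). Borrowed into B major it is written bVI.

bVI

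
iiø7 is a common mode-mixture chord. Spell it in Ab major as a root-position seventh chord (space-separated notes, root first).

The root, Bb, is scale degree 2 — the same note in Ab major and Ab minor; only the chord quality changes. In Ab minor the chord on Bb is Bb–Db–Fb–Ab.

Bb Db Fb Ab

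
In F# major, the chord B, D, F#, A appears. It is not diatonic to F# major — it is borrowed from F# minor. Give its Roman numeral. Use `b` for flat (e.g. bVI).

iv7

B is scale degree 4 in F# major. Diatonically F# major has B (IV) on that degree; B–D–F#–A is instead the minor-seventh chord native to F# minor, so it takes the label iv7.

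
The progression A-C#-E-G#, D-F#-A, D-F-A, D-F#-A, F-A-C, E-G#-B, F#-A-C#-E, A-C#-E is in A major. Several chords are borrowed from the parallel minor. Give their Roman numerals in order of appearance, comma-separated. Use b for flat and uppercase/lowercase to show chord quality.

The diatonic triads in A major are A, Bm, C#m, D, E, F#m, G#dim. Of the given chords, A–C#–E–G# = Amaj7, D–F#–A = D, E–G#–B = E, F#–A–C#–E = F#m7 and A–C#–E = A are diatonic. But D–F–A is foreign: the diatonic IV on degree 4 is D, whereas Dm comes from A minor. It is labeled iv. F–A–C doesn't fit — on degree 6 A major would have F#m (vi). F is the degree-6 chord of A minor, so it is the borrowed bVI.

iv, bVI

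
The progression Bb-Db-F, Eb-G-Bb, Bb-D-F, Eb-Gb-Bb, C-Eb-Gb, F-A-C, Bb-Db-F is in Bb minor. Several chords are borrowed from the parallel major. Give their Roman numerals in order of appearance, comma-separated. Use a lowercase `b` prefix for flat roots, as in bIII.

The diatonic triads in Bb minor (with V from harmonic minor) are Bbm, Cdim, Db, Ebm, F, Gb, Ab. Bb–Db–F = Bbm, Eb–Gb–Bb = Ebm, C–Eb–Gb = Cdim and F–A–C = F all belong to that set. Eb–G–Bb is not: scale degree 4 in Bb minor carries Ebm (iv). In Bb major the chord on that degree is Eb, so here it functions as IV, borrowed from the parallel major. Bb–D–F doesn't fit — on degree 1 Bb minor would have Bbm (i). Bb is the degree-1 chord of Bb major, so it is the borrowed I.

IV, I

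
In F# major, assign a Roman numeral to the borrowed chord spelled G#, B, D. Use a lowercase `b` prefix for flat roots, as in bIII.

ii°

The root G# is the diatonic 2nd degree of F# major; the borrowing shows in the chord quality. The diatonic chord on degree 2 would be G#m (ii), but G#–B–D is the diminished chord from F# minor. As a borrowed chord it is labeled ii°.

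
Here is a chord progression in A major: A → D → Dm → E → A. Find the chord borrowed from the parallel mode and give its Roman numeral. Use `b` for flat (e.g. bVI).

iv

A major has the diatonic set A, Bm, C#m, D, E, F#m, G#dim. A, D and E are all diatonic. Dm (D–F–A) is not: scale degree 4 in A major carries D (IV). In A minor the chord on that degree is Dm, so here it functions as iv, borrowed from the parallel minor.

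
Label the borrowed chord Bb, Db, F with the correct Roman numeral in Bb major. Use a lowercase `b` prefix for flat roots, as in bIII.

i

Bb is scale degree 1 in Bb major. Diatonically Bb major has Bb (I) on that degree; Bb–Db–F is instead the minor chord native to Bb minor, so it takes the label i.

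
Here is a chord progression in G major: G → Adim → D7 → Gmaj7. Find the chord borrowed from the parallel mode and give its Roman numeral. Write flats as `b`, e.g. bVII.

The diatonic triads in G major are G, Am, Bm, C, D, Em, F#dim. G, D7 and Gmaj7 are all diatonic. But Adim (A–C–Eb) is foreign: the diatonic ii on degree 2 is Am, whereas Adim comes from G minor. It is labeled ii°.

ii°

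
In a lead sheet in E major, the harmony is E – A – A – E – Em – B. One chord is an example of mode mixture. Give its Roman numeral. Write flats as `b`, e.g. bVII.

E major has the diatonic set E, F#m, G#m, A, B, C#m, D#dim. E, A and B are all diatonic. Em (E–G–B) doesn't fit — on degree 1 E major would have E (I). Em is the degree-1 chord of E minor, so it is the borrowed i.

i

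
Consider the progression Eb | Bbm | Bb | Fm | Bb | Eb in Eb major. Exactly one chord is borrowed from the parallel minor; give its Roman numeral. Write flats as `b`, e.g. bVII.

In Eb major the diatonic chords are Eb, Fm, Gm, Ab, Bb, Cm, Ddim. Eb, Bb and Fm are all diatonic. But Bbm (Bb–Db–F) is foreign: the diatonic V on degree 5 is Bb, whereas Bbm comes from Eb minor. It is labeled v.

v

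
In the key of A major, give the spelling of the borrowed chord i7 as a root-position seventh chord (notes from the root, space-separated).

A C E G

The root, A, is scale degree 1 — the same note in A major and A minor; only the chord quality changes. In A minor the chord on A is A–C–E–G.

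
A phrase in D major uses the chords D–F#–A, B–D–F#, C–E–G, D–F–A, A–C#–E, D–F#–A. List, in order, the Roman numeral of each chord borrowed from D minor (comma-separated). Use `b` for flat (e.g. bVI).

bVII, i

The diatonic triads in D major are D, Em, F#m, G, A, Bm, C#dim. Of the given chords, D–F#–A = D, B–D–F# = Bm and A–C#–E = A are diatonic. C–E–G doesn't fit — on degree 7 D major would have C#dim (vii°). C is the degree-7 chord of D minor, so it is the borrowed bVII. D–F–A is not: scale degree 1 in D major carries D (I). In D minor the chord on that degree is Dm, so here it functions as i, borrowed from the parallel minor.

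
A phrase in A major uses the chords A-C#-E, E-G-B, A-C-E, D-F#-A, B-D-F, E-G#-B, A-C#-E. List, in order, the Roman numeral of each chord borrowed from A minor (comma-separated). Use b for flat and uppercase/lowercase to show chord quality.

v, i, ii°

A major has the diatonic set A, Bm, C#m, D, E, F#m, G#dim. Of the given chords, A–C#–E = A, D–F#–A = D and E–G#–B = E are diatonic. E–G–B doesn't fit — on degree 5 A major would have E (V). Em is the degree-5 chord of A minor, so it is the borrowed v. But A–C–E is foreign: the diatonic I on degree 1 is A, whereas Am comes from A minor. It is labeled i. B–D–F is not: scale degree 2 in A major carries Bm (ii). In A minor the chord on that degree is Bdim, so here it functions as ii°, borrowed from the parallel minor.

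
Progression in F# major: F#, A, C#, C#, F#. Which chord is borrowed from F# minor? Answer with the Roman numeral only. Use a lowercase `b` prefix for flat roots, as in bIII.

bIII

The diatonic triads in F# major are F#, G#m, A#m, B, C#, D#m, E#dim. Of the given chords, F# and C# are diatonic. A (A–C#–E) doesn't fit — on degree 3 F# major would have A#m (iii). A is the degree-3 chord of F# minor, so it is the borrowed bIII.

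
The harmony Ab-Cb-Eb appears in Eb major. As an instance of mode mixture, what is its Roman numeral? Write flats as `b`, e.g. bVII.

iv

Ab is scale degree 4 in Eb major. Diatonically Eb major has Ab (IV) on that degree; Ab–Cb–Eb is instead the minor chord native to Eb minor, so it takes the label iv.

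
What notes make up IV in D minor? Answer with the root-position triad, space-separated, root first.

The root, G, is scale degree 4 — the same note in D minor and D major; only the chord quality changes. In D major the chord on G is G–B–D.

G B D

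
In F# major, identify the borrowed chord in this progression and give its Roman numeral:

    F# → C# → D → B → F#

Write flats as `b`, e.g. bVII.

In F# major the diatonic chords are F#, G#m, A#m, B, C#, D#m, E#dim. F#, C# and B are all diatonic. But D (D–F#–A) is foreign: the diatonic vi on degree 6 is D#m, whereas D comes from F# minor. It is labeled bVI.

bVI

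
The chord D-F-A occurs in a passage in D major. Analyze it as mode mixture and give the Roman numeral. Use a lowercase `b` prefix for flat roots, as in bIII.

i

D is scale degree 1 in D major. D–F–A is a minor chord — the form found in D minor, not the diatonic I (D). Borrowed into D major it is written i.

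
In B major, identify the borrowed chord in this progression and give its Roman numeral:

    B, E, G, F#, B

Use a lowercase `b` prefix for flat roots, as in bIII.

bVI

In B major the diatonic chords are B, C#m, D#m, E, F#, G#m, A#dim. B, E and F# are all diatonic. But G (G–B–D) is foreign: the diatonic vi on degree 6 is G#m, whereas G comes from B minor. It is labeled bVI.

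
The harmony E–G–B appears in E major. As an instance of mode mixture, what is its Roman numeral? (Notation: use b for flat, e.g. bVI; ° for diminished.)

i

E is scale degree 1 in E major. Diatonically E major has E (I) on that degree; E–G–B is instead the minor chord native to E minor, so it takes the label i.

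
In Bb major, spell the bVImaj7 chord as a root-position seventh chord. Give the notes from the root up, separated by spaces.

The root of bVImaj7 is the lowered 6th degree: G becomes Gb. Stacking thirds in Bb minor on Gb gives Gb–Bb–Db–F.

Gb Bb Db F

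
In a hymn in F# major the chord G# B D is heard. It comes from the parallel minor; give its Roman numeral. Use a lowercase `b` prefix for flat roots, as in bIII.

G# is scale degree 2 in F# major. Diatonically F# major has G#m (ii) on that degree; G#–B–D is instead the diminished chord native to F# minor, so it takes the label ii°.

ii°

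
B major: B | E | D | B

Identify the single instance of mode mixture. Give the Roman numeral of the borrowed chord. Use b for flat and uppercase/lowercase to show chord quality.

B major has the diatonic set B, C#m, D#m, E, F#, G#m, A#dim. Of the given chords, B and E are diatonic. D (D–F#–A) doesn't fit — on degree 3 B major would have D#m (iii). D is the degree-3 chord of B minor, so it is the borrowed bIII.

bIII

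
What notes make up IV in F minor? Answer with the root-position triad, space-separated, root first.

The root, Bb, is scale degree 4 — the same note in F minor and F major; only the chord quality changes. Stacking thirds in F major on Bb gives Bb–D–F.

Bb D F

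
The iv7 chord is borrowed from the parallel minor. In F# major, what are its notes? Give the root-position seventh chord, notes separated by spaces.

iv7 is built on scale degree 4, which is B in both F# major and its parallel. Stacking thirds in F# minor on B gives B–D–F#–A.

B D F# A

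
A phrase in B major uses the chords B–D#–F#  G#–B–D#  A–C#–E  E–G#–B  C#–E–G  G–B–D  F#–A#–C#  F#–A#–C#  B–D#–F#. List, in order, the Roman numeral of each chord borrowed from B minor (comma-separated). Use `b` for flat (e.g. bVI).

bVII, ii°, bVI

B major has the diatonic set B, C#m, D#m, E, F#, G#m, A#dim. B–D#–F# = B, G#–B–D# = G#m, E–G#–B = E and F#–A#–C# = F# are all diatonic. A–C#–E is not: scale degree 7 in B major carries A#dim (vii°). In B minor the chord on that degree is A, so here it functions as bVII, borrowed from the parallel minor. C#–E–G is not: scale degree 2 in B major carries C#m (ii). In B minor the chord on that degree is C#dim, so here it functions as ii°, borrowed from the parallel minor. G–B–D is not: scale degree 6 in B major carries G#m (vi). In B minor the chord on that degree is G, so here it functions as bVI, borrowed from the parallel minor.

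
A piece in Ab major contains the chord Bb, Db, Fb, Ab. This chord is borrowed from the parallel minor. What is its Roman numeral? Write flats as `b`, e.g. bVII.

iiø7

The root Bb is the diatonic 2nd degree of Ab major; the borrowing shows in the chord quality. The diatonic chord on degree 2 would be Bbm (ii), but Bb–Db–Fb–Ab is the half-diminished-seventh chord from Ab minor. As a borrowed chord it is labeled iiø7.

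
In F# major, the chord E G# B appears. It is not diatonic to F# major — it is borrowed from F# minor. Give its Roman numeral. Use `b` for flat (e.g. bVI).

In F# major scale degree 7 is E#; E is its lowered form, from F# minor. The diatonic chord on degree 7 would be E#dim (vii°), but E–G#–B is the major chord from F# minor. As a borrowed chord it is labeled bVII.

bVII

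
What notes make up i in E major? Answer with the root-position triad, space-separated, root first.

The root, E, is scale degree 1 — the same note in E major and E minor; only the chord quality changes. Stacking thirds in E minor on E gives E–G–B.

E G B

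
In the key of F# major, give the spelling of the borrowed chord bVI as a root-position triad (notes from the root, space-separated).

D F# A

bVI is built on the lowered scale degree 6. In F# major degree 6 is D#; lowered it becomes D. In F# minor the chord on D is D–F#–A.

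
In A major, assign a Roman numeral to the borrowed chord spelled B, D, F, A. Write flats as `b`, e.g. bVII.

The root B is the diatonic 2nd degree of A major; the borrowing shows in the chord quality. B–D–F–A is a half-diminished-seventh chord — the form found in A minor, not the diatonic ii (Bm). Borrowed into A major it is written iiø7.

iiø7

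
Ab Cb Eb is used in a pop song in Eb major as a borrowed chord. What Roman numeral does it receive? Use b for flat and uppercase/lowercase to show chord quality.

The root Ab is the diatonic 4th degree of Eb major; the borrowing shows in the chord quality. The diatonic chord on degree 4 would be Ab (IV), but Ab–Cb–Eb is the minor chord from Eb minor. As a borrowed chord it is labeled iv.

iv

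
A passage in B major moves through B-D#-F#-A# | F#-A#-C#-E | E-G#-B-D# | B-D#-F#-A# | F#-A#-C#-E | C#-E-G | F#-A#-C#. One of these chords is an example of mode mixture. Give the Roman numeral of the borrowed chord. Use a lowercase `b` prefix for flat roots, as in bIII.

The diatonic triads in B major are B, C#m, D#m, E, F#, G#m, A#dim. Of the given chords, B–D#–F#–A# = Bmaj7, F#–A#–C#–E = F#7, E–G#–B–D# = Emaj7 and F#–A#–C# = F# are diatonic. But C#–E–G is foreign: the diatonic ii on degree 2 is C#m, whereas C#dim comes from B minor. It is labeled ii°.

ii°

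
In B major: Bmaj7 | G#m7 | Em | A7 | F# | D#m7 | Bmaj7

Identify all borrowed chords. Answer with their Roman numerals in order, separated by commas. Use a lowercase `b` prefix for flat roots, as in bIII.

iv, bVII7

B major has the diatonic set B, C#m, D#m, E, F#, G#m, A#dim. Of the given chords, Bmaj7, G#m7, F# and D#m7 are diatonic. Em (E–G–B) doesn't fit — on degree 4 B major would have E (IV). Em is the degree-4 chord of B minor, so it is the borrowed iv. A7 (A–C#–E–G) doesn't fit — on degree 7 B major would have A#dim (vii°). A7 is the degree-7 chord of B minor, so it is the borrowed bVII7.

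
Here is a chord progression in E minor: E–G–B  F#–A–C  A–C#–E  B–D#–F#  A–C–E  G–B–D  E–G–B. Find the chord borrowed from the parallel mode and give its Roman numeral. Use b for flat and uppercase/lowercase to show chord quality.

IV

In E minor (with V from harmonic minor) the diatonic chords are Em, F#dim, G, Am, B, C, D. E–G–B = Em, F#–A–C = F#dim, B–D#–F# = B, A–C–E = Am and G–B–D = G are all diatonic. But A–C#–E is foreign: the diatonic iv on degree 4 is Am, whereas A comes from E major. It is labeled IV.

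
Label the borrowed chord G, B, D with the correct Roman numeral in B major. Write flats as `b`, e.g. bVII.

In B major scale degree 6 is G#; G is its lowered form, from B minor. G–B–D is a major chord — the form found in B minor, not the diatonic vi (G#m). Borrowed into B major it is written bVI.

bVI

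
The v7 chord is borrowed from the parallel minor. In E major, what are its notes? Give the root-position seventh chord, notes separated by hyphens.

The root, B, is scale degree 5 — the same note in E major and E minor; only the chord quality changes. Stacking thirds in E minor on B gives B–D–F#–A.

B-D-F#-A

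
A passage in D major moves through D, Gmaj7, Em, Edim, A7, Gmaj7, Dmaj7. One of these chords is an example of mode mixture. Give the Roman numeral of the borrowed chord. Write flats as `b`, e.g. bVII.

The diatonic triads in D major are D, Em, F#m, G, A, Bm, C#dim. Of the given chords, D, Gmaj7, Em, A7 and Dmaj7 are diatonic. Edim (E–G–Bb) is not: scale degree 2 in D major carries Em (ii). In D minor the chord on that degree is Edim, so here it functions as ii°, borrowed from the parallel minor.

ii°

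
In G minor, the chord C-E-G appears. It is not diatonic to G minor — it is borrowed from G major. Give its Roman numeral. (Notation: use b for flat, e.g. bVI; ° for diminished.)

C is scale degree 4 in G minor. The diatonic chord on degree 4 would be Cm (iv), but C–E–G is the major chord from G major. As a borrowed chord it is labeled IV.

IV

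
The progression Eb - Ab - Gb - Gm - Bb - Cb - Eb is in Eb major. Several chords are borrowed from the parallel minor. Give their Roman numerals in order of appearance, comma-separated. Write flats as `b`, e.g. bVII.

The diatonic triads in Eb major are Eb, Fm, Gm, Ab, Bb, Cm, Ddim. Eb, Ab, Gm and Bb are all diatonic. Gb (Gb–Bb–Db) is not: scale degree 3 in Eb major carries Gm (iii). In Eb minor the chord on that degree is Gb, so here it functions as bIII, borrowed from the parallel minor. Cb (Cb–Eb–Gb) is not: scale degree 6 in Eb major carries Cm (vi). In Eb minor the chord on that degree is Cb, so here it functions as bVI, borrowed from the parallel minor.

bIII, bVI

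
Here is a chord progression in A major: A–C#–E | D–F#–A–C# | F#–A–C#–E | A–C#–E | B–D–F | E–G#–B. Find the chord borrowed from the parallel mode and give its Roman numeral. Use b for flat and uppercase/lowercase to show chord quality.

In A major the diatonic chords are A, Bm, C#m, D, E, F#m, G#dim. A–C#–E = A, D–F#–A–C# = Dmaj7, F#–A–C#–E = F#m7 and E–G#–B = E are all diatonic. B–D–F doesn't fit — on degree 2 A major would have Bm (ii). Bdim is the degree-2 chord of A minor, so it is the borrowed ii°.

ii°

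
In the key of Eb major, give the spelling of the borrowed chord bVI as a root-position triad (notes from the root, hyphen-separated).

Cb-Eb-Gb

The root of bVI is the lowered 6th degree: C becomes Cb. In Eb minor the chord on Cb is Cb–Eb–Gb.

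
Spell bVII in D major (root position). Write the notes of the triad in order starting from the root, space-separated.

C E G

The root of bVII is the lowered 7th degree: C# becomes C. Building the major chord from the parallel minor on C: C–E–G.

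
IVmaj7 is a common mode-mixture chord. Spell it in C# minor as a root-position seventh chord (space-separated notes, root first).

F# A# C# E#

IVmaj7 is built on scale degree 4, which is F# in both C# minor and its parallel. In C# major the chord on F# is F#–A#–C#–E#.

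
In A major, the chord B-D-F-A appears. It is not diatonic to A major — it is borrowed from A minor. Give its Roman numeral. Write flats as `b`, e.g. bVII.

B is scale degree 2 in A major. B–D–F–A is a half-diminished-seventh chord — the form found in A minor, not the diatonic ii (Bm). Borrowed into A major it is written iiø7.

iiø7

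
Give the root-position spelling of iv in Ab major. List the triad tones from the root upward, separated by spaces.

Db Fb Ab

The root, Db, is scale degree 4 — the same note in Ab major and Ab minor; only the chord quality changes. Building the minor chord from the parallel minor on Db: Db–Fb–Ab.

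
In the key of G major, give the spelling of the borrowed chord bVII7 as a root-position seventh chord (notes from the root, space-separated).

Scale degree 7 in G major is F#. bVII7 uses the lowered form, F, taken from G minor. Stacking thirds in G minor on F gives F–A–C–Eb.

F A C Eb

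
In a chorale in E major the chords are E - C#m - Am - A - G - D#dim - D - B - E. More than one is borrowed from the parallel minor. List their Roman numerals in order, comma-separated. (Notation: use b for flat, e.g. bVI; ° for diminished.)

In E major the diatonic chords are E, F#m, G#m, A, B, C#m, D#dim. E, C#m, A, D#dim and B all belong to that set. Am (A–C–E) doesn't fit — on degree 4 E major would have A (IV). Am is the degree-4 chord of E minor, so it is the borrowed iv. G (G–B–D) is not: scale degree 3 in E major carries G#m (iii). In E minor the chord on that degree is G, so here it functions as bIII, borrowed from the parallel minor. D (D–F#–A) doesn't fit — on degree 7 E major would have D#dim (vii°). D is the degree-7 chord of E minor, so it is the borrowed bVII.

iv, bIII, bVII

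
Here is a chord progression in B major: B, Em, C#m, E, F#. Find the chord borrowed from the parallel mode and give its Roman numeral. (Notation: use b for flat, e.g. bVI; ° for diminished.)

iv

The diatonic triads in B major are B, C#m, D#m, E, F#, G#m, A#dim. Of the given chords, B, C#m, E and F# are diatonic. Em (E–G–B) doesn't fit — on degree 4 B major would have E (IV). Em is the degree-4 chord of B minor, so it is the borrowed iv.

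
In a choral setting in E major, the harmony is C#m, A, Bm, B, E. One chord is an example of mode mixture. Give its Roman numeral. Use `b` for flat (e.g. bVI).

The diatonic triads in E major are E, F#m, G#m, A, B, C#m, D#dim. C#m, A, B and E are all diatonic. But Bm (B–D–F#) is foreign: the diatonic V on degree 5 is B, whereas Bm comes from E minor. It is labeled v.

v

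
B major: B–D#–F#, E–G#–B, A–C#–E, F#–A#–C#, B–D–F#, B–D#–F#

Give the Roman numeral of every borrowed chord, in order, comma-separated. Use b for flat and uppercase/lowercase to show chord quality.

B major has the diatonic set B, C#m, D#m, E, F#, G#m, A#dim. B–D#–F# = B, E–G#–B = E and F#–A#–C# = F# are all diatonic. A–C#–E doesn't fit — on degree 7 B major would have A#dim (vii°). A is the degree-7 chord of B minor, so it is the borrowed bVII. But B–D–F# is foreign: the diatonic I on degree 1 is B, whereas Bm comes from B minor. It is labeled i.

bVII, i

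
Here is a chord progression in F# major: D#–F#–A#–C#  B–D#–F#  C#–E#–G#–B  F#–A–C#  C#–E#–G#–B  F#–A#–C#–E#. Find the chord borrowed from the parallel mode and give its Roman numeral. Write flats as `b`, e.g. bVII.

The diatonic triads in F# major are F#, G#m, A#m, B, C#, D#m, E#dim. Of the given chords, D#–F#–A#–C# = D#m7, B–D#–F# = B, C#–E#–G#–B = C#7 and F#–A#–C#–E# = F#maj7 are diatonic. But F#–A–C# is foreign: the diatonic I on degree 1 is F#, whereas F#m comes from F# minor. It is labeled i.

i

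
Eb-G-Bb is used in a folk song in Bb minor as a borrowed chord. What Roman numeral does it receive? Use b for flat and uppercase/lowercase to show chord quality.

The root Eb is the diatonic 4th degree of Bb minor; the borrowing shows in the chord quality. Eb–G–Bb is a major chord — the form found in Bb major, not the diatonic iv (Ebm). Borrowed into Bb minor it is written IV.

IV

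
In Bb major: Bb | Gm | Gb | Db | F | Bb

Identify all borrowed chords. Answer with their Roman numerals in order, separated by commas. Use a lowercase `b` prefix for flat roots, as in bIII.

Bb major has the diatonic set Bb, Cm, Dm, Eb, F, Gm, Adim. Bb, Gm and F all belong to that set. Gb (Gb–Bb–Db) is not: scale degree 6 in Bb major carries Gm (vi). In Bb minor the chord on that degree is Gb, so here it functions as bVI, borrowed from the parallel minor. But Db (Db–F–Ab) is foreign: the diatonic iii on degree 3 is Dm, whereas Db comes from Bb minor. It is labeled bIII.

bVI, bIII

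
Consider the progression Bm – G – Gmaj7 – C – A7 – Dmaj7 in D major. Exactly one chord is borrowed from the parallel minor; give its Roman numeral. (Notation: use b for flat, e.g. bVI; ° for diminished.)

bVII

In D major the diatonic chords are D, Em, F#m, G, A, Bm, C#dim. Of the given chords, Bm, G, Gmaj7, A7 and Dmaj7 are diatonic. But C (C–E–G) is foreign: the diatonic vii° on degree 7 is C#dim, whereas C comes from D minor. It is labeled bVII.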